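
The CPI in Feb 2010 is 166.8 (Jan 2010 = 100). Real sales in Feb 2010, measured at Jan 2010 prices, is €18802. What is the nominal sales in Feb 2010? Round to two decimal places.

Nominal = Real × (Index/100) = 18802 × (166.8/100)
        = 18802 × 1.668 = 31361.7360

31361.74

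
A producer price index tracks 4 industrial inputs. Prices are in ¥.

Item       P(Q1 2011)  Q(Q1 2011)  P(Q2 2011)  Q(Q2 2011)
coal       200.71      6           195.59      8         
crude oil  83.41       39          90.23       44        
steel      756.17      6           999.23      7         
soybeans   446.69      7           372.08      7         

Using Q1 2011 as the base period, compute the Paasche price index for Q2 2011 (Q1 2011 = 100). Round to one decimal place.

110.5

Paasche price index uses current-period quantities as weights.
ΣP(Q2 2011)·Q(Q2 2011) = 195.59×8 + 90.23×44 + 999.23×7 + 372.08×7 = 1564.72 + 3970.12 + 6994.61 + 2604.56 = 15134.01
ΣP(Q1 2011)·Q(Q2 2011) = 200.71×8 + 83.41×44 + 756.17×7 + 446.69×7 = 1605.68 + 3670.04 + 5293.19 + 3126.83 = 13695.74
Index = 15134.01 / 13695.74 × 100 = 110.5016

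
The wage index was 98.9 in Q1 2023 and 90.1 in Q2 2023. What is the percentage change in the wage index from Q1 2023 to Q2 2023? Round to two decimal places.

Change = (90.1 − 98.9) / 98.9 × 100
       = -8.8 / 98.9 × 100 = -8.8979%

-8.90%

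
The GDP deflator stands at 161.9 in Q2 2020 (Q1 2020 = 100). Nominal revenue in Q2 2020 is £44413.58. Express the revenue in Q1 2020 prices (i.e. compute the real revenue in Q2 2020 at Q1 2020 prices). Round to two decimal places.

Real = Nominal ÷ (Index/100) = 44413.58 ÷ (161.9/100)
     = 44413.58 ÷ 1.619 = 27432.7239

27432.72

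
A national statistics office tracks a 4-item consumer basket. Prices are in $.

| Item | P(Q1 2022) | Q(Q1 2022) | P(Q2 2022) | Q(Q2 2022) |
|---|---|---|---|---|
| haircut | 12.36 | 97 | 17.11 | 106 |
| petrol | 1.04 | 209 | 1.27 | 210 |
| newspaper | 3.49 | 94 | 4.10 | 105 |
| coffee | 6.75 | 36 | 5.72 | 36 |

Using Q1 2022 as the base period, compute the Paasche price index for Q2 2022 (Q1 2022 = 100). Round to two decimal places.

127.07

Paasche price index uses current-period quantities as weights.
ΣP(Q2 2022)·Q(Q2 2022) = 17.11×106 + 1.27×210 + 4.10×105 + 5.72×36 = 1813.66 + 266.7 + 430.5 + 205.92 = 2716.78
ΣP(Q1 2022)·Q(Q2 2022) = 12.36×106 + 1.04×210 + 3.49×105 + 6.75×36 = 1310.16 + 218.4 + 366.45 + 243 = 2138.01
Index = 2716.78 / 2138.01 × 100 = 127.0705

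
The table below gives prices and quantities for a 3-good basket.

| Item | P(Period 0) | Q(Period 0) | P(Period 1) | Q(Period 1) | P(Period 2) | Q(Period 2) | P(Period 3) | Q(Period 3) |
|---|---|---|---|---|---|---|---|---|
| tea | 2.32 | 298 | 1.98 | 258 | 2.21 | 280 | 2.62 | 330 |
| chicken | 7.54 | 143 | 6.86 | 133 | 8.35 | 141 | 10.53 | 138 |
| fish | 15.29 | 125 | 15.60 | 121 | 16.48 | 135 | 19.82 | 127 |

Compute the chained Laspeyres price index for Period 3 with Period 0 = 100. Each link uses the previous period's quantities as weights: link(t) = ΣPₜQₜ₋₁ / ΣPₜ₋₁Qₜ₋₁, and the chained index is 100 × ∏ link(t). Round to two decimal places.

Link Period 0→Period 1:
ΣP(Period 1)Q(Period 0) = 1.98×298 + 6.86×143 + 15.60×125 = 590.04 + 980.98 + 1950 = 3521.02
ΣP(Period 0)Q(Period 0) = 2.32×298 + 7.54×143 + 15.29×125 = 691.36 + 1078.22 + 1911.25 = 3680.83
link = 3521.02/3680.83 = 0.956583
Link Period 1→Period 2:
ΣP(Period 2)Q(Period 1) = 2.21×258 + 8.35×133 + 16.48×121 = 570.18 + 1110.55 + 1994.08 = 3674.81
ΣP(Period 1)Q(Period 1) = 1.98×258 + 6.86×133 + 15.60×121 = 510.84 + 912.38 + 1887.6 = 3310.82
link = 3674.81/3310.82 = 1.109940
Link Period 2→Period 3:
ΣP(Period 3)Q(Period 2) = 2.62×280 + 10.53×141 + 19.82×135 = 733.6 + 1484.73 + 2675.7 = 4894.03
ΣP(Period 2)Q(Period 2) = 2.21×280 + 8.35×141 + 16.48×135 = 618.8 + 1177.35 + 2224.8 = 4020.95
link = 4894.03/4020.95 = 1.217133
Chained index = 100 × 0.956583 × 1.109940 × 1.217133 = 129.2290

129.23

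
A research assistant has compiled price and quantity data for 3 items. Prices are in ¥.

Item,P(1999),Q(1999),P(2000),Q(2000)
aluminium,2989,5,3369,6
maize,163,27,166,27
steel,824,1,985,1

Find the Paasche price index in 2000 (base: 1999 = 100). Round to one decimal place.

Paasche price index uses current-period quantities as weights.
ΣP(2000)·Q(2000) = 3369×6 + 166×27 + 985×1 = 20214 + 4482 + 985 = 25681
ΣP(1999)·Q(2000) = 2989×6 + 163×27 + 824×1 = 17934 + 4401 + 824 = 23159
Index = 25681 / 23159 × 100 = 110.8899

110.9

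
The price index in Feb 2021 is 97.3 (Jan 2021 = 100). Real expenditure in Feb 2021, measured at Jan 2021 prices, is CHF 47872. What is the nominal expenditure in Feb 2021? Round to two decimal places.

46579.46

Nominal = Real × (Index/100) = 47872 × (97.3/100)
        = 47872 × 0.973 = 46579.4560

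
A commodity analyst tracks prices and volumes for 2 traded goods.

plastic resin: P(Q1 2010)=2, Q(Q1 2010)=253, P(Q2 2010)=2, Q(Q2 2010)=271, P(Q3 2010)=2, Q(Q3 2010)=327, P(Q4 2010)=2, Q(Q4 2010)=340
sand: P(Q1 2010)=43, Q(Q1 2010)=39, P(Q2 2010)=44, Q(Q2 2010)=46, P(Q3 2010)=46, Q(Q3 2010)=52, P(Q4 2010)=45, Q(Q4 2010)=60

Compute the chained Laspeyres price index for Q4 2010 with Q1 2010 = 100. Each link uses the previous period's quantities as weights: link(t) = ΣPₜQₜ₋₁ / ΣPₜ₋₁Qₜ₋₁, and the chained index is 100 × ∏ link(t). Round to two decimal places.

Link Q1 2010→Q2 2010:
ΣP(Q2 2010)Q(Q1 2010) = 2×253 + 44×39 = 506 + 1716 = 2222
ΣP(Q1 2010)Q(Q1 2010) = 2×253 + 43×39 = 506 + 1677 = 2183
link = 2222/2183 = 1.017865
Link Q2 2010→Q3 2010:
ΣP(Q3 2010)Q(Q2 2010) = 2×271 + 46×46 = 542 + 2116 = 2658
ΣP(Q2 2010)Q(Q2 2010) = 2×271 + 44×46 = 542 + 2024 = 2566
link = 2658/2566 = 1.035853
Link Q3 2010→Q4 2010:
ΣP(Q4 2010)Q(Q3 2010) = 2×327 + 45×52 = 654 + 2340 = 2994
ΣP(Q3 2010)Q(Q3 2010) = 2×327 + 46×52 = 654 + 2392 = 3046
link = 2994/3046 = 0.982928
Chained index = 100 × 1.017865 × 1.035853 × 0.982928 = 103.6360

103.64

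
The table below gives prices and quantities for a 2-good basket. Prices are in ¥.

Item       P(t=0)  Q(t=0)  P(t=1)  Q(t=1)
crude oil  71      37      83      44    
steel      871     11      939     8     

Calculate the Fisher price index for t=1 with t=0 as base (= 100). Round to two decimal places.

Laspeyres component (base-period weights):
ΣP(t=1)Q(t=0) = 83×37 + 939×11 = 3071 + 10329 = 13400
ΣP(t=0)Q(t=0) = 71×37 + 871×11 = 2627 + 9581 = 12208
L = 13400 / 12208 × 100 = 109.7641
Paasche component (current-period weights):
ΣP(t=1)Q(t=1) = 83×44 + 939×8 = 3652 + 7512 = 11164
ΣP(t=0)Q(t=1) = 71×44 + 871×8 = 3124 + 6968 = 10092
P = 11164 / 10092 × 100 = 110.6223
Fisher = √(L × P) = √(109.7641 × 110.6223) = 110.1923

110.19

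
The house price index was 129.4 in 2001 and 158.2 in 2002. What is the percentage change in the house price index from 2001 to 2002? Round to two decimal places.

Change = (158.2 − 129.4) / 129.4 × 100
       = 28.8 / 129.4 × 100 = 22.2566%

22.26%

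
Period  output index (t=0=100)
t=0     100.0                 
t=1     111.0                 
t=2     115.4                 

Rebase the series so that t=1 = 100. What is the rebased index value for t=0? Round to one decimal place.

Rebased(t=0) = 100.0 / 111.0 × 100 = 90.0901

90.1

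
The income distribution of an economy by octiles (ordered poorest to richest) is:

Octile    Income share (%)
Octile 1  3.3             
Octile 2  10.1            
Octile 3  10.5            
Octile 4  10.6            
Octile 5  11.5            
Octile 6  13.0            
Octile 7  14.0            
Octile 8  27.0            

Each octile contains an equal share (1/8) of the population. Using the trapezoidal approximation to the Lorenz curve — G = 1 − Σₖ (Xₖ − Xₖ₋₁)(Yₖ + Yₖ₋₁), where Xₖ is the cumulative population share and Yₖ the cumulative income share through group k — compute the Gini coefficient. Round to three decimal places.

0.242

Cumulative income shares Yₖ: 0.0330, 0.1340, 0.2390, 0.3450, 0.4600, 0.5900, 0.7300, 1.0000
Σ (Xₖ−Xₖ₋₁)(Yₖ+Yₖ₋₁) = (1/8)(0.0330+0.0000) + (1/8)(0.1340+0.0330) + (1/8)(0.2390+0.1340) + (1/8)(0.3450+0.2390) + (1/8)(0.4600+0.3450) + (1/8)(0.5900+0.4600) + (1/8)(0.7300+0.5900) + (1/8)(1.0000+0.7300)
  = 0.0041 + 0.0209 + 0.0466 + 0.0730 + 0.1006 + 0.1312 + 0.1650 + 0.2162 = 0.7577
G = 1 − 0.7577 = 0.2423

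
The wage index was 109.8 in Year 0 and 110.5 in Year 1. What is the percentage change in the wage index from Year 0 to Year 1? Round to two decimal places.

0.64%

Change = (110.5 − 109.8) / 109.8 × 100
       = 0.7 / 109.8 × 100 = 0.6375%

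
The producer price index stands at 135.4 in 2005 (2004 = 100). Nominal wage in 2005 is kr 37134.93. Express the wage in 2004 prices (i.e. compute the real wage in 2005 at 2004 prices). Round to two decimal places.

27426.09

Real = Nominal ÷ (Index/100) = 37134.93 ÷ (135.4/100)
     = 37134.93 ÷ 1.354 = 27426.0931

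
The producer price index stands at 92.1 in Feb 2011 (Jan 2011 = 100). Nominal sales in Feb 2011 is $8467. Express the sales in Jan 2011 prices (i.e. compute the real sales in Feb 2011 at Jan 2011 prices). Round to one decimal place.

9193.3

Real = Nominal ÷ (Index/100) = 8467 ÷ (92.1/100)
     = 8467 ÷ 0.921 = 9193.2682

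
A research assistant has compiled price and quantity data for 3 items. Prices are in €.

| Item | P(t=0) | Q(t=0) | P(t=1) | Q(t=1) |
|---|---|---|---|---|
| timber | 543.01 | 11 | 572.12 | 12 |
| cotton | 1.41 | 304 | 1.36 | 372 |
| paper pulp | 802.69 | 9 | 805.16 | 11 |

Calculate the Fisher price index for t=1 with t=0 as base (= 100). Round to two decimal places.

102.33

Laspeyres component (base-period weights):
ΣP(t=1)Q(t=0) = 572.12×11 + 1.36×304 + 805.16×9 = 6293.32 + 413.44 + 7246.44 = 13953.2
ΣP(t=0)Q(t=0) = 543.01×11 + 1.41×304 + 802.69×9 = 5973.11 + 428.64 + 7224.21 = 13625.96
L = 13953.2 / 13625.96 × 100 = 102.4016
Paasche component (current-period weights):
ΣP(t=1)Q(t=1) = 572.12×12 + 1.36×372 + 805.16×11 = 6865.44 + 505.92 + 8856.76 = 16228.12
ΣP(t=0)Q(t=1) = 543.01×12 + 1.41×372 + 802.69×11 = 6516.12 + 524.52 + 8829.59 = 15870.23
P = 16228.12 / 15870.23 × 100 = 102.2551
Fisher = √(L × P) = √(102.4016 × 102.2551) = 102.3283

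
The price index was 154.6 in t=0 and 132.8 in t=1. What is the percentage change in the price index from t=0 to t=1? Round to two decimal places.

-14.10%

Change = (132.8 − 154.6) / 154.6 × 100
       = -21.8 / 154.6 × 100 = -14.1009%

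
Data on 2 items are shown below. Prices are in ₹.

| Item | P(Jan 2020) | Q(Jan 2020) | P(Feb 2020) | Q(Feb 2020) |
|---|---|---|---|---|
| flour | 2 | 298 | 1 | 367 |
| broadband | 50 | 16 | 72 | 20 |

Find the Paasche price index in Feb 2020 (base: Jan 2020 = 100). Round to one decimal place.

104.2

Paasche price index uses current-period quantities as weights.
ΣP(Feb 2020)·Q(Feb 2020) = 1×367 + 72×20 = 367 + 1440 = 1807
ΣP(Jan 2020)·Q(Feb 2020) = 2×367 + 50×20 = 734 + 1000 = 1734
Index = 1807 / 1734 × 100 = 104.2099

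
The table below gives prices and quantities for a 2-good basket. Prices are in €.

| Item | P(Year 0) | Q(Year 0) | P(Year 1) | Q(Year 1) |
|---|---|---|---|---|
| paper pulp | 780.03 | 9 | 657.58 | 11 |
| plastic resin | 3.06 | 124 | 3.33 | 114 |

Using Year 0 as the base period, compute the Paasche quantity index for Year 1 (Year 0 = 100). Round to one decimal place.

120.2

Paasche quantity index uses current-period prices as weights.
ΣP(Year 1)·Q(Year 1) = 657.58×11 + 3.33×114 = 7233.38 + 379.62 = 7613
ΣP(Year 1)·Q(Year 0) = 657.58×9 + 3.33×124 = 5918.22 + 412.92 = 6331.14
Index = 7613 / 6331.14 × 100 = 120.2469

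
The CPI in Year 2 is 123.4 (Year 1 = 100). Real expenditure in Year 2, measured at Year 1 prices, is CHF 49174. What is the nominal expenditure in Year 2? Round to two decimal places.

Nominal = Real × (Index/100) = 49174 × (123.4/100)
        = 49174 × 1.234 = 60680.7160

60680.72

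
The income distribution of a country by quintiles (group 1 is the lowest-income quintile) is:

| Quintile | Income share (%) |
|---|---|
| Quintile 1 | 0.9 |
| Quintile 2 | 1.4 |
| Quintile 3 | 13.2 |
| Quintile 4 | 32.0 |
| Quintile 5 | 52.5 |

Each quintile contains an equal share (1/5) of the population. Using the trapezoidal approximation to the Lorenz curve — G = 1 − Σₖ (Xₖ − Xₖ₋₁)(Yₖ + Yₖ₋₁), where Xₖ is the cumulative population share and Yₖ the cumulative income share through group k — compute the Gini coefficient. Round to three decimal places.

Cumulative income shares Yₖ: 0.0090, 0.0230, 0.1550, 0.4750, 1.0000
Σ (Xₖ−Xₖ₋₁)(Yₖ+Yₖ₋₁) = (1/5)(0.0090+0.0000) + (1/5)(0.0230+0.0090) + (1/5)(0.1550+0.0230) + (1/5)(0.4750+0.1550) + (1/5)(1.0000+0.4750)
  = 0.0018 + 0.0064 + 0.0356 + 0.1260 + 0.2950 = 0.4648
G = 1 − 0.4648 = 0.5352

0.535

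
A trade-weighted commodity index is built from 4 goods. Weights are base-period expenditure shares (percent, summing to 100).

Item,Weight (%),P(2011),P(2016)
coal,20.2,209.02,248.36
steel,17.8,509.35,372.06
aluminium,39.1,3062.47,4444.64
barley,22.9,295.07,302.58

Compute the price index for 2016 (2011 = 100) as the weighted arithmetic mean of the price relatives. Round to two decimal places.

coal: 20.2 × (248.36/209.02) = 20.2 × 1.188212 = 24.0019
steel: 17.8 × (372.06/509.35) = 17.8 × 0.730460 = 13.0022
aluminium: 39.1 × (4444.64/3062.47) = 39.1 × 1.451325 = 56.7468
barley: 22.9 × (302.58/295.07) = 22.9 × 1.025452 = 23.4828
Index = Σ wᵢ·(p₁ᵢ/p₀ᵢ) = 24.0019 + 13.0022 + 56.7468 + 23.4828 = 117.2337

117.23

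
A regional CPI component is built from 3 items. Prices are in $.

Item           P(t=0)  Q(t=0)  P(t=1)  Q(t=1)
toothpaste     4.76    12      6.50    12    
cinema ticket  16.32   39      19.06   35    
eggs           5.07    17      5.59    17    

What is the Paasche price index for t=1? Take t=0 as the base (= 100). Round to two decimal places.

Paasche price index uses current-period quantities as weights.
ΣP(t=1)·Q(t=1) = 6.50×12 + 19.06×35 + 5.59×17 = 78 + 667.1 + 95.03 = 840.13
ΣP(t=0)·Q(t=1) = 4.76×12 + 16.32×35 + 5.07×17 = 57.12 + 571.2 + 86.19 = 714.51
Index = 840.13 / 714.51 × 100 = 117.5813

117.58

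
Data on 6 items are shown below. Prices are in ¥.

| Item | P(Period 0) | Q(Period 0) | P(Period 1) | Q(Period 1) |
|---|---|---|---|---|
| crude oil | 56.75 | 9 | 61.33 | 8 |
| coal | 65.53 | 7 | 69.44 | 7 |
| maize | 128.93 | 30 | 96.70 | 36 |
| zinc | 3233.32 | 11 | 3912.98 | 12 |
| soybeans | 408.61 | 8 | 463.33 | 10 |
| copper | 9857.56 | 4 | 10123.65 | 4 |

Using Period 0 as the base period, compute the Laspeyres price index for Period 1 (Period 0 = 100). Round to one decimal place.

Laspeyres price index uses base-period quantities as weights.
ΣP(Period 1)·Q(Period 0) = 61.33×9 + 69.44×7 + 96.70×30 + 3912.98×11 + 463.33×8 + 10123.65×4 = 551.97 + 486.08 + 2901 + 43042.78 + 3706.64 + 40494.6 = 91183.07
ΣP(Period 0)·Q(Period 0) = 56.75×9 + 65.53×7 + 128.93×30 + 3233.32×11 + 408.61×8 + 9857.56×4 = 510.75 + 458.71 + 3867.9 + 35566.52 + 3268.88 + 39430.24 = 83103
Index = 91183.07 / 83103 × 100 = 109.7230

109.7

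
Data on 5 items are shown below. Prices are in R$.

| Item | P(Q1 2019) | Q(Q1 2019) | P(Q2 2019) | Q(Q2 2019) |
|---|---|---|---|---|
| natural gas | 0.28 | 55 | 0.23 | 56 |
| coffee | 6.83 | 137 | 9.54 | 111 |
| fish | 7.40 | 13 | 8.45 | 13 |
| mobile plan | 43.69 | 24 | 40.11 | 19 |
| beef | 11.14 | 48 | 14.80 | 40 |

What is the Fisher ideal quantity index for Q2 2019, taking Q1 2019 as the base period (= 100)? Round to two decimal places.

Laspeyres component (base-period weights):
ΣP(Q1 2019)Q(Q2 2019) = 0.28×56 + 6.83×111 + 7.40×13 + 43.69×19 + 11.14×40 = 15.68 + 758.13 + 96.2 + 830.11 + 445.6 = 2145.72
ΣP(Q1 2019)Q(Q1 2019) = 0.28×55 + 6.83×137 + 7.40×13 + 43.69×24 + 11.14×48 = 15.4 + 935.71 + 96.2 + 1048.56 + 534.72 = 2630.59
L = 2145.72 / 2630.59 × 100 = 81.5680
Paasche component (current-period weights):
ΣP(Q2 2019)Q(Q2 2019) = 0.23×56 + 9.54×111 + 8.45×13 + 40.11×19 + 14.80×40 = 12.88 + 1058.94 + 109.85 + 762.09 + 592 = 2535.76
ΣP(Q2 2019)Q(Q1 2019) = 0.23×55 + 9.54×137 + 8.45×13 + 40.11×24 + 14.80×48 = 12.65 + 1306.98 + 109.85 + 962.64 + 710.4 = 3102.52
P = 2535.76 / 3102.52 × 100 = 81.7323
Fisher = √(L × P) = √(81.5680 × 81.7323) = 81.6501

81.65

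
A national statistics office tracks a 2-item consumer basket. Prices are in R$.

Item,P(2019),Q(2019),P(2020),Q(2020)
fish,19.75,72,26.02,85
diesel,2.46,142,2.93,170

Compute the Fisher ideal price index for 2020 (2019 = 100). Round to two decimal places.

129.24

Laspeyres component (base-period weights):
ΣP(2020)Q(2019) = 26.02×72 + 2.93×142 = 1873.44 + 416.06 = 2289.5
ΣP(2019)Q(2019) = 19.75×72 + 2.46×142 = 1422 + 349.32 = 1771.32
L = 2289.5 / 1771.32 × 100 = 129.2539
Paasche component (current-period weights):
ΣP(2020)Q(2020) = 26.02×85 + 2.93×170 = 2211.7 + 498.1 = 2709.8
ΣP(2019)Q(2020) = 19.75×85 + 2.46×170 = 1678.75 + 418.2 = 2096.95
P = 2709.8 / 2096.95 × 100 = 129.2258
Fisher = √(L × P) = √(129.2539 × 129.2258) = 129.2398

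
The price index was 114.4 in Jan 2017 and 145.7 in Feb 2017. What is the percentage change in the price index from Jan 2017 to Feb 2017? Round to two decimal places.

Change = (145.7 − 114.4) / 114.4 × 100
       = 31.3 / 114.4 × 100 = 27.3601%

27.36%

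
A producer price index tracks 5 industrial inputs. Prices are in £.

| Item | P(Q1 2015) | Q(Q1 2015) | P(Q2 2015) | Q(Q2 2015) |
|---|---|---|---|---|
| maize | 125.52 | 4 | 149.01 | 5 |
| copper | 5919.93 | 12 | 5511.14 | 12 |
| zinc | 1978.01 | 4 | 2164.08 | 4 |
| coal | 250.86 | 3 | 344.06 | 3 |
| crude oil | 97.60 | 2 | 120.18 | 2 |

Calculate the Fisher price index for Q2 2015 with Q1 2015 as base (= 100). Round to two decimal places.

Laspeyres component (base-period weights):
ΣP(Q2 2015)Q(Q1 2015) = 149.01×4 + 5511.14×12 + 2164.08×4 + 344.06×3 + 120.18×2 = 596.04 + 66133.68 + 8656.32 + 1032.18 + 240.36 = 76658.58
ΣP(Q1 2015)Q(Q1 2015) = 125.52×4 + 5919.93×12 + 1978.01×4 + 250.86×3 + 97.60×2 = 502.08 + 71039.16 + 7912.04 + 752.58 + 195.2 = 80401.06
L = 76658.58 / 80401.06 × 100 = 95.3452
Paasche component (current-period weights):
ΣP(Q2 2015)Q(Q2 2015) = 149.01×5 + 5511.14×12 + 2164.08×4 + 344.06×3 + 120.18×2 = 745.05 + 66133.68 + 8656.32 + 1032.18 + 240.36 = 76807.59
ΣP(Q1 2015)Q(Q2 2015) = 125.52×5 + 5919.93×12 + 1978.01×4 + 250.86×3 + 97.60×2 = 627.6 + 71039.16 + 7912.04 + 752.58 + 195.2 = 80526.58
P = 76807.59 / 80526.58 × 100 = 95.3817
Fisher = √(L × P) = √(95.3452 × 95.3817) = 95.3634

95.36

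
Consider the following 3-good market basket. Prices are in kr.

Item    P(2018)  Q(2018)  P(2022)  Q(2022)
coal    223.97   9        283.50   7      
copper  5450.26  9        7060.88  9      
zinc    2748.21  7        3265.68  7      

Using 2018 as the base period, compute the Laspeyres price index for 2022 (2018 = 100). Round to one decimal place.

126.5

Laspeyres price index uses base-period quantities as weights.
ΣP(2022)·Q(2018) = 283.50×9 + 7060.88×9 + 3265.68×7 = 2551.5 + 63547.92 + 22859.76 = 88959.18
ΣP(2018)·Q(2018) = 223.97×9 + 5450.26×9 + 2748.21×7 = 2015.73 + 49052.34 + 19237.47 = 70305.54
Index = 88959.18 / 70305.54 × 100 = 126.5322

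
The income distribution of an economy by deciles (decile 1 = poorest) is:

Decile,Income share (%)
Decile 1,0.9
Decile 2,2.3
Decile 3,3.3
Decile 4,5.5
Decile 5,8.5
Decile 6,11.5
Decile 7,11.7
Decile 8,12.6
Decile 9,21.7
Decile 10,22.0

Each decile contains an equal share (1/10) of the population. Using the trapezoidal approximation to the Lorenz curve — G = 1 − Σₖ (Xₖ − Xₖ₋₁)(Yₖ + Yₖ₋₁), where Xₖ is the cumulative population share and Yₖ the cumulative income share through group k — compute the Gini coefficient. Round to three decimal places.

Cumulative income shares Yₖ: 0.0090, 0.0320, 0.0650, 0.1200, 0.2050, 0.3200, 0.4370, 0.5630, 0.7800, 1.0000
Σ (Xₖ−Xₖ₋₁)(Yₖ+Yₖ₋₁) = (1/10)(0.0090+0.0000) + (1/10)(0.0320+0.0090) + (1/10)(0.0650+0.0320) + (1/10)(0.1200+0.0650) + (1/10)(0.2050+0.1200) + (1/10)(0.3200+0.2050) + (1/10)(0.4370+0.3200) + (1/10)(0.5630+0.4370) + (1/10)(0.7800+0.5630) + (1/10)(1.0000+0.7800)
  = 0.0009 + 0.0041 + 0.0097 + 0.0185 + 0.0325 + 0.0525 + 0.0757 + 0.1000 + 0.1343 + 0.1780 = 0.6062
G = 1 − 0.6062 = 0.3938

0.394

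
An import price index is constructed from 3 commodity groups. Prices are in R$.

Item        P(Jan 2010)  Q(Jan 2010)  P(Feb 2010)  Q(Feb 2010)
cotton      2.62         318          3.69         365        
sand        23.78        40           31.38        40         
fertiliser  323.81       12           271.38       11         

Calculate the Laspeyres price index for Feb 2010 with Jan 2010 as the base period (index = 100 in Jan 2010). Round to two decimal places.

100.27

Laspeyres price index uses base-period quantities as weights.
ΣP(Feb 2010)·Q(Jan 2010) = 3.69×318 + 31.38×40 + 271.38×12 = 1173.42 + 1255.2 + 3256.56 = 5685.18
ΣP(Jan 2010)·Q(Jan 2010) = 2.62×318 + 23.78×40 + 323.81×12 = 833.16 + 951.2 + 3885.72 = 5670.08
Index = 5685.18 / 5670.08 × 100 = 100.2663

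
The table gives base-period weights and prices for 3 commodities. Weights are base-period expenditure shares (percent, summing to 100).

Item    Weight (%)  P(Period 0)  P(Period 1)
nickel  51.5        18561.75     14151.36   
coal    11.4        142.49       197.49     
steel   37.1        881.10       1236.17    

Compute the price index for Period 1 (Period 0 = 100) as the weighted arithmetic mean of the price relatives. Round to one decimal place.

107.1

nickel: 51.5 × (14151.36/18561.75) = 51.5 × 0.762394 = 39.2633
coal: 11.4 × (197.49/142.49) = 11.4 × 1.385992 = 15.8003
steel: 37.1 × (1236.17/881.10) = 37.1 × 1.402985 = 52.0507
Index = Σ wᵢ·(p₁ᵢ/p₀ᵢ) = 39.2633 + 15.8003 + 52.0507 = 107.1143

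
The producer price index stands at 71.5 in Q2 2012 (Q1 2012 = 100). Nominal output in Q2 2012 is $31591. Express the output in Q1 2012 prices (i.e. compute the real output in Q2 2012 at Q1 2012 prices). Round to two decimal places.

Real = Nominal ÷ (Index/100) = 31591 ÷ (71.5/100)
     = 31591 ÷ 0.715 = 44183.2168

44183.22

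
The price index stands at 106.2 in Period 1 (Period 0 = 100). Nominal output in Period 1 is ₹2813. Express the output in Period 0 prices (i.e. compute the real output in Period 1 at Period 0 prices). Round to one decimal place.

Real = Nominal ÷ (Index/100) = 2813 ÷ (106.2/100)
     = 2813 ÷ 1.062 = 2648.7759

2648.8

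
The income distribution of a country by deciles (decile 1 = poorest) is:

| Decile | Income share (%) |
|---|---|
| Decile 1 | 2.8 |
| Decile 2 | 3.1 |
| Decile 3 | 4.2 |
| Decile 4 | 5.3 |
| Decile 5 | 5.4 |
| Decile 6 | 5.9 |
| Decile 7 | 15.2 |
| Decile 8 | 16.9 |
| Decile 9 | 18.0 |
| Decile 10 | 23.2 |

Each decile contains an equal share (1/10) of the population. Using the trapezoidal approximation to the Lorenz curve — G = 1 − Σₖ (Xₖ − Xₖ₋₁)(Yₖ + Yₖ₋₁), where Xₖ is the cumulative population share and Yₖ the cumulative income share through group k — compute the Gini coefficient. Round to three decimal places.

0.382

Cumulative income shares Yₖ: 0.0280, 0.0590, 0.1010, 0.1540, 0.2080, 0.2670, 0.4190, 0.5880, 0.7680, 1.0000
Σ (Xₖ−Xₖ₋₁)(Yₖ+Yₖ₋₁) = (1/10)(0.0280+0.0000) + (1/10)(0.0590+0.0280) + (1/10)(0.1010+0.0590) + (1/10)(0.1540+0.1010) + (1/10)(0.2080+0.1540) + (1/10)(0.2670+0.2080) + (1/10)(0.4190+0.2670) + (1/10)(0.5880+0.4190) + (1/10)(0.7680+0.5880) + (1/10)(1.0000+0.7680)
  = 0.0028 + 0.0087 + 0.0160 + 0.0255 + 0.0362 + 0.0475 + 0.0686 + 0.1007 + 0.1356 + 0.1768 = 0.6184
G = 1 − 0.6184 = 0.3816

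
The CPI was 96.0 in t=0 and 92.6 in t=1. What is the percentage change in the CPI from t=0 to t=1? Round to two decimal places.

Change = (92.6 − 96.0) / 96.0 × 100
       = -3.4 / 96.0 × 100 = -3.5417%

-3.54%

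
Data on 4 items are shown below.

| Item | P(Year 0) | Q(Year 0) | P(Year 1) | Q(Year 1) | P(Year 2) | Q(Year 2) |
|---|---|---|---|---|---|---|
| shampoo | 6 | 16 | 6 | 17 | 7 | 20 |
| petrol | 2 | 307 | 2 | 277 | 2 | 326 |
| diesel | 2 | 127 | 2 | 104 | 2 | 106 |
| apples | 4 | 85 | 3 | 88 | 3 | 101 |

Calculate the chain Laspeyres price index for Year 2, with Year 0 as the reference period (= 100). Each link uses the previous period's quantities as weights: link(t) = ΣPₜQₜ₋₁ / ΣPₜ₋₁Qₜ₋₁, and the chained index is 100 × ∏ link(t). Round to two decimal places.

Link Year 0→Year 1:
ΣP(Year 1)Q(Year 0) = 6×16 + 2×307 + 2×127 + 3×85 = 96 + 614 + 254 + 255 = 1219
ΣP(Year 0)Q(Year 0) = 6×16 + 2×307 + 2×127 + 4×85 = 96 + 614 + 254 + 340 = 1304
link = 1219/1304 = 0.934816
Link Year 1→Year 2:
ΣP(Year 2)Q(Year 1) = 7×17 + 2×277 + 2×104 + 3×88 = 119 + 554 + 208 + 264 = 1145
ΣP(Year 1)Q(Year 1) = 6×17 + 2×277 + 2×104 + 3×88 = 102 + 554 + 208 + 264 = 1128
link = 1145/1128 = 1.015071
Chained index = 100 × 0.934816 × 1.015071 = 94.8904

94.89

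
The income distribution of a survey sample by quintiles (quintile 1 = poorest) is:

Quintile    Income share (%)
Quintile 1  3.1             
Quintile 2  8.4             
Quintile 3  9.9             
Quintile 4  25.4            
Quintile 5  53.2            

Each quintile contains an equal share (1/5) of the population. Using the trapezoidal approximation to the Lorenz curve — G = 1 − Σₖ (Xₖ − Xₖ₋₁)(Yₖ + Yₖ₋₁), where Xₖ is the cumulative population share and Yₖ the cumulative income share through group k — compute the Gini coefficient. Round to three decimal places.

0.469

Cumulative income shares Yₖ: 0.0310, 0.1150, 0.2140, 0.4680, 1.0000
Σ (Xₖ−Xₖ₋₁)(Yₖ+Yₖ₋₁) = (1/5)(0.0310+0.0000) + (1/5)(0.1150+0.0310) + (1/5)(0.2140+0.1150) + (1/5)(0.4680+0.2140) + (1/5)(1.0000+0.4680)
  = 0.0062 + 0.0292 + 0.0658 + 0.1364 + 0.2936 = 0.5312
G = 1 − 0.5312 = 0.4688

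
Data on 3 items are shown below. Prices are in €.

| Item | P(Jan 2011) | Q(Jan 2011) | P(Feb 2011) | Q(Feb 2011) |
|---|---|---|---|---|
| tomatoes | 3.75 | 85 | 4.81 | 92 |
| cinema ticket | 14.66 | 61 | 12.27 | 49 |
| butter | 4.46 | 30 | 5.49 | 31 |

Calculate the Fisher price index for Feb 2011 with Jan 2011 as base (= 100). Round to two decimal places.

99.58

Laspeyres component (base-period weights):
ΣP(Feb 2011)Q(Jan 2011) = 4.81×85 + 12.27×61 + 5.49×30 = 408.85 + 748.47 + 164.7 = 1322.02
ΣP(Jan 2011)Q(Jan 2011) = 3.75×85 + 14.66×61 + 4.46×30 = 318.75 + 894.26 + 133.8 = 1346.81
L = 1322.02 / 1346.81 × 100 = 98.1594
Paasche component (current-period weights):
ΣP(Feb 2011)Q(Feb 2011) = 4.81×92 + 12.27×49 + 5.49×31 = 442.52 + 601.23 + 170.19 = 1213.94
ΣP(Jan 2011)Q(Feb 2011) = 3.75×92 + 14.66×49 + 4.46×31 = 345 + 718.34 + 138.26 = 1201.6
P = 1213.94 / 1201.6 × 100 = 101.0270
Fisher = √(L × P) = √(98.1594 × 101.0270) = 99.5828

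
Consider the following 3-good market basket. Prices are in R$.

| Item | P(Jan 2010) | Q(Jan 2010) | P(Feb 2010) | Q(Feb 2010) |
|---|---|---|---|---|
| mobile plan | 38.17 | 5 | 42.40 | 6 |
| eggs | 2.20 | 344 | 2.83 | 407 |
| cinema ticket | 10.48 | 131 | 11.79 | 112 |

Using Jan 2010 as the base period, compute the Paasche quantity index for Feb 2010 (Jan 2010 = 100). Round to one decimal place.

Paasche quantity index uses current-period prices as weights.
ΣP(Feb 2010)·Q(Feb 2010) = 42.40×6 + 2.83×407 + 11.79×112 = 254.4 + 1151.81 + 1320.48 = 2726.69
ΣP(Feb 2010)·Q(Jan 2010) = 42.40×5 + 2.83×344 + 11.79×131 = 212 + 973.52 + 1544.49 = 2730.01
Index = 2726.69 / 2730.01 × 100 = 99.8784

99.9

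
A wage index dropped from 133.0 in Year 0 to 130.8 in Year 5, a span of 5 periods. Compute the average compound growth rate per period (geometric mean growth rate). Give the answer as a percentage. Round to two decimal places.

Growth factor = (130.8/133.0)^(1/5) = (0.983459)^(1/5) = 0.996670
Growth rate = 0.996670 − 1 = -0.003330 = -0.3330%

-0.33%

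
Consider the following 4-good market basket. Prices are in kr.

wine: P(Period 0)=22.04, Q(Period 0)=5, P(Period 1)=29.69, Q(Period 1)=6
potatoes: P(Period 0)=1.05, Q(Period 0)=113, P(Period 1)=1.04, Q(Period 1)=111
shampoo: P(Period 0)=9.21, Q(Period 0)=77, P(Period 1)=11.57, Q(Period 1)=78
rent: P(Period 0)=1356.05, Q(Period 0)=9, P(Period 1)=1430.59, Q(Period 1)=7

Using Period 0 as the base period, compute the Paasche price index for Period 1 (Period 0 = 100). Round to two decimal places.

107.18

Paasche price index uses current-period quantities as weights.
ΣP(Period 1)·Q(Period 1) = 29.69×6 + 1.04×111 + 11.57×78 + 1430.59×7 = 178.14 + 115.44 + 902.46 + 10014.13 = 11210.17
ΣP(Period 0)·Q(Period 1) = 22.04×6 + 1.05×111 + 9.21×78 + 1356.05×7 = 132.24 + 116.55 + 718.38 + 9492.35 = 10459.52
Index = 11210.17 / 10459.52 × 100 = 107.1767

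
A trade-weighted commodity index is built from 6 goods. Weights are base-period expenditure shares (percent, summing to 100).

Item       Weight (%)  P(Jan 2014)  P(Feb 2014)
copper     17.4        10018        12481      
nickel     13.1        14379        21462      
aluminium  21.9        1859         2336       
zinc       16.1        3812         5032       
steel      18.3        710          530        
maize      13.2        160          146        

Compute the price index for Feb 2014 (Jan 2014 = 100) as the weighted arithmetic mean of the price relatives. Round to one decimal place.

115.7

copper: 17.4 × (12481/10018) = 17.4 × 1.245857 = 21.6779
nickel: 13.1 × (21462/14379) = 13.1 × 1.492593 = 19.5530
aluminium: 21.9 × (2336/1859) = 21.9 × 1.256590 = 27.5193
zinc: 16.1 × (5032/3812) = 16.1 × 1.320042 = 21.2527
steel: 18.3 × (530/710) = 18.3 × 0.746479 = 13.6606
maize: 13.2 × (146/160) = 13.2 × 0.912500 = 12.0450
Index = Σ wᵢ·(p₁ᵢ/p₀ᵢ) = 21.6779 + 19.5530 + 27.5193 + 21.2527 + 13.6606 + 12.0450 = 115.7084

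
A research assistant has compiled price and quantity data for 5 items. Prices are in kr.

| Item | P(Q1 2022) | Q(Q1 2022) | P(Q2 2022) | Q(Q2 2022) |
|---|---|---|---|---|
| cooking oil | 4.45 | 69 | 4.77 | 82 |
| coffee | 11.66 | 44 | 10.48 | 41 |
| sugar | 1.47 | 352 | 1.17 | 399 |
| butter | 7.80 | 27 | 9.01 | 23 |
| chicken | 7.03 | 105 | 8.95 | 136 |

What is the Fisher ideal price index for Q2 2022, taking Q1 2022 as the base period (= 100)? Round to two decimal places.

Laspeyres component (base-period weights):
ΣP(Q2 2022)Q(Q1 2022) = 4.77×69 + 10.48×44 + 1.17×352 + 9.01×27 + 8.95×105 = 329.13 + 461.12 + 411.84 + 243.27 + 939.75 = 2385.11
ΣP(Q1 2022)Q(Q1 2022) = 4.45×69 + 11.66×44 + 1.47×352 + 7.80×27 + 7.03×105 = 307.05 + 513.04 + 517.44 + 210.6 + 738.15 = 2286.28
L = 2385.11 / 2286.28 × 100 = 104.3227
Paasche component (current-period weights):
ΣP(Q2 2022)Q(Q2 2022) = 4.77×82 + 10.48×41 + 1.17×399 + 9.01×23 + 8.95×136 = 391.14 + 429.68 + 466.83 + 207.23 + 1217.2 = 2712.08
ΣP(Q1 2022)Q(Q2 2022) = 4.45×82 + 11.66×41 + 1.47×399 + 7.80×23 + 7.03×136 = 364.9 + 478.06 + 586.53 + 179.4 + 956.08 = 2564.97
P = 2712.08 / 2564.97 × 100 = 105.7353
Fisher = √(L × P) = √(104.3227 × 105.7353) = 105.0267

105.03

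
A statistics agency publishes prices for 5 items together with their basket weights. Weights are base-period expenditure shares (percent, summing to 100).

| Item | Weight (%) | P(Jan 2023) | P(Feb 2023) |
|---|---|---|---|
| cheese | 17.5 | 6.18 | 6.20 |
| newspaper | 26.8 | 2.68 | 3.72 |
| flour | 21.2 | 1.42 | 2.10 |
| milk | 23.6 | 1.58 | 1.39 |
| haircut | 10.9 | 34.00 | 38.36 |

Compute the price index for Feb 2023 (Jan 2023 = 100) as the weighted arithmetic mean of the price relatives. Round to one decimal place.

119.2

cheese: 17.5 × (6.20/6.18) = 17.5 × 1.003236 = 17.5566
newspaper: 26.8 × (3.72/2.68) = 26.8 × 1.388060 = 37.2000
flour: 21.2 × (2.10/1.42) = 21.2 × 1.478873 = 31.3521
milk: 23.6 × (1.39/1.58) = 23.6 × 0.879747 = 20.7620
haircut: 10.9 × (38.36/34.00) = 10.9 × 1.128235 = 12.2978
Index = Σ wᵢ·(p₁ᵢ/p₀ᵢ) = 17.5566 + 37.2000 + 31.3521 + 20.7620 + 12.2978 = 119.1685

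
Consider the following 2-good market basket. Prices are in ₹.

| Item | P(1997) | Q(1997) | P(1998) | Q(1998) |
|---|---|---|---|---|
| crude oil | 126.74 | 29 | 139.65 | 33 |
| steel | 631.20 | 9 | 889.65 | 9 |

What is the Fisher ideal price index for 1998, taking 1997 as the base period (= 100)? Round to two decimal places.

Laspeyres component (base-period weights):
ΣP(1998)Q(1997) = 139.65×29 + 889.65×9 = 4049.85 + 8006.85 = 12056.7
ΣP(1997)Q(1997) = 126.74×29 + 631.20×9 = 3675.46 + 5680.8 = 9356.26
L = 12056.7 / 9356.26 × 100 = 128.8624
Paasche component (current-period weights):
ΣP(1998)Q(1998) = 139.65×33 + 889.65×9 = 4608.45 + 8006.85 = 12615.3
ΣP(1997)Q(1998) = 126.74×33 + 631.20×9 = 4182.42 + 5680.8 = 9863.22
P = 12615.3 / 9863.22 × 100 = 127.9024
Fisher = √(L × P) = √(128.8624 × 127.9024) = 128.3815

128.38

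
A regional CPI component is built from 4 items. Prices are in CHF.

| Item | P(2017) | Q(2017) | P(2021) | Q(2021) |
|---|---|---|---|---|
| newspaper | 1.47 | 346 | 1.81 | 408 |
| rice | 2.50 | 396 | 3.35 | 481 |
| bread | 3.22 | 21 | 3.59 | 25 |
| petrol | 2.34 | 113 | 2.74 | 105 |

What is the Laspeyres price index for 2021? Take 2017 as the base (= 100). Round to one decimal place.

127.7

Laspeyres price index uses base-period quantities as weights.
ΣP(2021)·Q(2017) = 1.81×346 + 3.35×396 + 3.59×21 + 2.74×113 = 626.26 + 1326.6 + 75.39 + 309.62 = 2337.87
ΣP(2017)·Q(2017) = 1.47×346 + 2.50×396 + 3.22×21 + 2.34×113 = 508.62 + 990 + 67.62 + 264.42 = 1830.66
Index = 2337.87 / 1830.66 × 100 = 127.7064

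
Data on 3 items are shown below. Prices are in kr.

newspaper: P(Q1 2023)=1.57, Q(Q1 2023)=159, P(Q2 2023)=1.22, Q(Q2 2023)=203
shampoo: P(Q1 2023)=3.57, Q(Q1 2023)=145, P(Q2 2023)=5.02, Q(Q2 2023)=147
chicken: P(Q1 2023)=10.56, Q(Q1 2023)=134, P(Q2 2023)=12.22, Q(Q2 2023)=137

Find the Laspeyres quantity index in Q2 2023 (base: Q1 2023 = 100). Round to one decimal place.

Laspeyres quantity index uses base-period prices as weights.
ΣP(Q1 2023)·Q(Q2 2023) = 1.57×203 + 3.57×147 + 10.56×137 = 318.71 + 524.79 + 1446.72 = 2290.22
ΣP(Q1 2023)·Q(Q1 2023) = 1.57×159 + 3.57×145 + 10.56×134 = 249.63 + 517.65 + 1415.04 = 2182.32
Index = 2290.22 / 2182.32 × 100 = 104.9443

104.9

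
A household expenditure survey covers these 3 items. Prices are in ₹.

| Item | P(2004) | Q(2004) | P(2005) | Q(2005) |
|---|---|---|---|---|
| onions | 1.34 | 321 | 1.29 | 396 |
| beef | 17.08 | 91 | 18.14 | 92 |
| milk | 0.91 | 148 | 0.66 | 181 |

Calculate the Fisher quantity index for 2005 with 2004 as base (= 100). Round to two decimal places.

106.64

Laspeyres component (base-period weights):
ΣP(2004)Q(2005) = 1.34×396 + 17.08×92 + 0.91×181 = 530.64 + 1571.36 + 164.71 = 2266.71
ΣP(2004)Q(2004) = 1.34×321 + 17.08×91 + 0.91×148 = 430.14 + 1554.28 + 134.68 = 2119.1
L = 2266.71 / 2119.1 × 100 = 106.9657
Paasche component (current-period weights):
ΣP(2005)Q(2005) = 1.29×396 + 18.14×92 + 0.66×181 = 510.84 + 1668.88 + 119.46 = 2299.18
ΣP(2005)Q(2004) = 1.29×321 + 18.14×91 + 0.66×148 = 414.09 + 1650.74 + 97.68 = 2162.51
P = 2299.18 / 2162.51 × 100 = 106.3200
Fisher = √(L × P) = √(106.9657 × 106.3200) = 106.6423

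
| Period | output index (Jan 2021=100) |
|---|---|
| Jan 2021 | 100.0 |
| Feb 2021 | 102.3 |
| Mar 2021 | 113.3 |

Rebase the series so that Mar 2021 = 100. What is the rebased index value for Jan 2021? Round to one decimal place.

Rebased(Jan 2021) = 100.0 / 113.3 × 100 = 88.2613

88.3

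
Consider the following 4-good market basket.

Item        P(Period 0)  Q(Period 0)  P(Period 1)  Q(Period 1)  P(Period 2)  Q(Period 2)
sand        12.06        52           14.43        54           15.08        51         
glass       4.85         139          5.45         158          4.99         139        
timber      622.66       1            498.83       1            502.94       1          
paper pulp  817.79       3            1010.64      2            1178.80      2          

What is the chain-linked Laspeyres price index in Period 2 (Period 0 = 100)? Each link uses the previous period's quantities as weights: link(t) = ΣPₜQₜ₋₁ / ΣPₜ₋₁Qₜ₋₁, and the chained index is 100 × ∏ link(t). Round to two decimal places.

123.49

Link Period 0→Period 1:
ΣP(Period 1)Q(Period 0) = 14.43×52 + 5.45×139 + 498.83×1 + 1010.64×3 = 750.36 + 757.55 + 498.83 + 3031.92 = 5038.66
ΣP(Period 0)Q(Period 0) = 12.06×52 + 4.85×139 + 622.66×1 + 817.79×3 = 627.12 + 674.15 + 622.66 + 2453.37 = 4377.3
link = 5038.66/4377.3 = 1.151089
Link Period 1→Period 2:
ΣP(Period 2)Q(Period 1) = 15.08×54 + 4.99×158 + 502.94×1 + 1178.80×2 = 814.32 + 788.42 + 502.94 + 2357.6 = 4463.28
ΣP(Period 1)Q(Period 1) = 14.43×54 + 5.45×158 + 498.83×1 + 1010.64×2 = 779.22 + 861.1 + 498.83 + 2021.28 = 4160.43
link = 4463.28/4160.43 = 1.072793
Chained index = 100 × 1.151089 × 1.072793 = 123.4880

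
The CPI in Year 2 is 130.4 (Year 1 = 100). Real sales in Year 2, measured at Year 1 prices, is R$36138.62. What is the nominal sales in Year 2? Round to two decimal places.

Nominal = Real × (Index/100) = 36138.62 × (130.4/100)
        = 36138.62 × 1.304 = 47124.7605

47124.76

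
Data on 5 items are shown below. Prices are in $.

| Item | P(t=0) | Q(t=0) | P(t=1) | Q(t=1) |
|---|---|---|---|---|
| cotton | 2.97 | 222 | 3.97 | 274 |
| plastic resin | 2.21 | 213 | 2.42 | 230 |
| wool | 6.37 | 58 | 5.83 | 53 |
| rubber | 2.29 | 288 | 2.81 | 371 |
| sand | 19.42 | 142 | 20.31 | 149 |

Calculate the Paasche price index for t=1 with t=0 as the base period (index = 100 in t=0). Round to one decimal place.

111.5

Paasche price index uses current-period quantities as weights.
ΣP(t=1)·Q(t=1) = 3.97×274 + 2.42×230 + 5.83×53 + 2.81×371 + 20.31×149 = 1087.78 + 556.6 + 308.99 + 1042.51 + 3026.19 = 6022.07
ΣP(t=0)·Q(t=1) = 2.97×274 + 2.21×230 + 6.37×53 + 2.29×371 + 19.42×149 = 813.78 + 508.3 + 337.61 + 849.59 + 2893.58 = 5402.86
Index = 6022.07 / 5402.86 × 100 = 111.4608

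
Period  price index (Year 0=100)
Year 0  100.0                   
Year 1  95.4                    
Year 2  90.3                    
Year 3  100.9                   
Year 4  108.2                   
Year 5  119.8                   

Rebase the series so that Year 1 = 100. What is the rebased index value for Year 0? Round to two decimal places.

104.82

Rebased(Year 0) = 100.0 / 95.4 × 100 = 104.8218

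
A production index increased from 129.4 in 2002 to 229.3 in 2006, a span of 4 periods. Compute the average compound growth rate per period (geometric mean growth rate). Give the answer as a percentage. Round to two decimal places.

Growth factor = (229.3/129.4)^(1/4) = (1.772025)^(1/4) = 1.153765
Growth rate = 1.153765 − 1 = 0.153765 = 15.3765%

15.38%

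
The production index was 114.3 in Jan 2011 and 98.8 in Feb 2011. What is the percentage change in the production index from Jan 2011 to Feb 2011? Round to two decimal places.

Change = (98.8 − 114.3) / 114.3 × 100
       = -15.5 / 114.3 × 100 = -13.5608%

-13.56%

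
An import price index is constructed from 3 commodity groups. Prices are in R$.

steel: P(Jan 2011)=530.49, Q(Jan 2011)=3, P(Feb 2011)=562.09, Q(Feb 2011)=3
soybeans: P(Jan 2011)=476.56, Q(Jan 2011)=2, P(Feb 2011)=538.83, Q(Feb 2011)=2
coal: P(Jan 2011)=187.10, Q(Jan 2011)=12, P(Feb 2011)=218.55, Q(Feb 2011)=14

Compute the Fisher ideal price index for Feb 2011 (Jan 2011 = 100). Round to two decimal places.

112.62

Laspeyres component (base-period weights):
ΣP(Feb 2011)Q(Jan 2011) = 562.09×3 + 538.83×2 + 218.55×12 = 1686.27 + 1077.66 + 2622.6 = 5386.53
ΣP(Jan 2011)Q(Jan 2011) = 530.49×3 + 476.56×2 + 187.10×12 = 1591.47 + 953.12 + 2245.2 = 4789.79
L = 5386.53 / 4789.79 × 100 = 112.4586
Paasche component (current-period weights):
ΣP(Feb 2011)Q(Feb 2011) = 562.09×3 + 538.83×2 + 218.55×14 = 1686.27 + 1077.66 + 3059.7 = 5823.63
ΣP(Jan 2011)Q(Feb 2011) = 530.49×3 + 476.56×2 + 187.10×14 = 1591.47 + 953.12 + 2619.4 = 5163.99
P = 5823.63 / 5163.99 × 100 = 112.7738
Fisher = √(L × P) = √(112.4586 × 112.7738) = 112.6161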